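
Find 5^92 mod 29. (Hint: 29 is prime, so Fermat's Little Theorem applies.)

Step 1: Since 29 is prime, by Fermat's Little Theorem: 5^28 = 1 (mod 29).
Step 2: Reduce exponent: 92 mod 28 = 8.
Step 3: So 5^92 = 5^8 (mod 29).
Step 4: 5^8 mod 29 = 24.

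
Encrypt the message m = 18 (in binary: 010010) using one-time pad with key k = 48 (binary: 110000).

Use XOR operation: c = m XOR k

Step 1: Write out the XOR operation bit by bit:
  Message: 010010
  Key:     110000
  XOR:     100010
Step 2: Convert to decimal: 100010 = 34.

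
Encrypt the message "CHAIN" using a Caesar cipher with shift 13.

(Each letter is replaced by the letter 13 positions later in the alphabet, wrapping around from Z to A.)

Step 1: For each letter, shift forward by 13 positions (mod 26).
  C (position 2) -> position (2+13) mod 26 = 15 -> P
  H (position 7) -> position (7+13) mod 26 = 20 -> U
  A (position 0) -> position (0+13) mod 26 = 13 -> N
  I (position 8) -> position (8+13) mod 26 = 21 -> V
  N (position 13) -> position (13+13) mod 26 = 0 -> A
Result: PUNVA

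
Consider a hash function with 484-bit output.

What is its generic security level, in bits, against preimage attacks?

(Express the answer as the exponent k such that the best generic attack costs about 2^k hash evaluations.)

Step 1: The hash has a 484-bit output.
Step 2: Preimage resistance means: given a digest h(x), it should be infeasible to find any input that hashes to it.
With a 484-bit output there are 2^484 possible digests, so a generic brute-force preimage search costs about 2^484 evaluations.
Step 3: Security level = 484 bits.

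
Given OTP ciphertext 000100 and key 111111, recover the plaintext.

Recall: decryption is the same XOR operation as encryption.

Step 1: XOR ciphertext with key:
  Ciphertext: 000100
  Key:        111111
  XOR:        111011
Step 2: Plaintext = 111011 = 59 in decimal.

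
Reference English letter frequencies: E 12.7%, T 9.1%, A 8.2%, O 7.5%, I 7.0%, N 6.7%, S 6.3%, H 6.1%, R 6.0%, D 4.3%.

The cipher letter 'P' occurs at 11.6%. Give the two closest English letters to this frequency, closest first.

Step 1: Observed frequency of 'P' is 11.6%.
Step 2: Compute distances to each reference frequency and sort:
  E (12.7%): difference = 1.1% <-- BEST
  T (9.1%): difference = 2.5% <-- RUNNER-UP
  A (8.2%): difference = 3.4%
  O (7.5%): difference = 4.1%
  I (7.0%): difference = 4.6%
Step 3: Most likely is 'E' (12.7%, diff 1.1%); second most likely is 'T' (9.1%, diff 2.5%).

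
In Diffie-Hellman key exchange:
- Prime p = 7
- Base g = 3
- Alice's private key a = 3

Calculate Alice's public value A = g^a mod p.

Step 1: A = g^a mod p = 3^3 mod 7.
  3^1 mod 7 = 3
  3^2 mod 7 = (3 * 3) mod 7 = 2
  3^3 mod 7 = (2 * 3) mod 7 = 6
Result: A = 6.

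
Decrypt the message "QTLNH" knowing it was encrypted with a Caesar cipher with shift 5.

Step 1: Reverse the shift by subtracting 5 from each letter position.
  Q (position 16) -> position (16-5) mod 26 = 11 -> L
  T (position 19) -> position (19-5) mod 26 = 14 -> O
  L (position 11) -> position (11-5) mod 26 = 6 -> G
  N (position 13) -> position (13-5) mod 26 = 8 -> I
  H (position 7) -> position (7-5) mod 26 = 2 -> C
Decrypted message: LOGIC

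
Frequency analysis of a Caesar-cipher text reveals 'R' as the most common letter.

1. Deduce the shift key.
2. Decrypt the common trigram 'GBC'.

Step 1: In English, 'E' is the most frequent letter (12.7%).
Step 2: The most frequent ciphertext letter is 'R' (position 17).
Step 3: Shift = (17 - 4) mod 26 = 13.
Step 4: Decrypt 'GBC' by shifting back 13:
  G -> T
  B -> O
  C -> P
Step 5: 'GBC' decrypts to 'TOP'.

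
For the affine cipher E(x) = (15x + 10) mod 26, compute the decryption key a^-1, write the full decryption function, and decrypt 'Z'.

Step 1: Find a^-1, the modular inverse of 15 mod 26.
Step 2: We need 15 * a^-1 = 1 (mod 26).
Step 3: 15 * 7 = 105 = 4 * 26 + 1, so a^-1 = 7.
Step 4: D(y) = 7(y - 10) mod 26.
Step 5: Apply to 'Z' (y = 25): D(25) = 7 * (25 - 10) mod 26 = 7 * 15 mod 26 = 1 -> 'B'.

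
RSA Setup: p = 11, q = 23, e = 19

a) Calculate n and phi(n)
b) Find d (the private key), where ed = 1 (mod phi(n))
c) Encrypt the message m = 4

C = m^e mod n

Step 1: n = 11 * 23 = 253.
Step 2: phi(n) = (11-1)(23-1) = 10 * 22 = 220.
Step 3: Find d = 19^(-1) mod 220 = 139.
  Verify: 19 * 139 = 2641 = 1 (mod 220).
Step 4: C = 4^19 mod 253 = 124.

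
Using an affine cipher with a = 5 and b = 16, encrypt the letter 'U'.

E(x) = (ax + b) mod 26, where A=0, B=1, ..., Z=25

Step 1: Convert 'U' to number: x = 20.
Step 2: E(20) = (5 * 20 + 16) mod 26 = 116 mod 26 = 12.
Step 3: Convert 12 back to letter: M.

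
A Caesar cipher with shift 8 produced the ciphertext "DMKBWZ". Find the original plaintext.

Step 1: Reverse the shift by subtracting 8 from each letter position.
  D (position 3) -> position (3-8) mod 26 = 21 -> V
  M (position 12) -> position (12-8) mod 26 = 4 -> E
  K (position 10) -> position (10-8) mod 26 = 2 -> C
  B (position 1) -> position (1-8) mod 26 = 19 -> T
  W (position 22) -> position (22-8) mod 26 = 14 -> O
  Z (position 25) -> position (25-8) mod 26 = 17 -> R
Decrypted message: VECTOR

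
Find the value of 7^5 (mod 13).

Step 1: Compute 7^5 mod 13 step by step, reducing modulo 13 at each step.
  7^1 mod 13 = 7
  7^2 mod 13 = (7 * 7) mod 13 = 10
  7^3 mod 13 = (10 * 7) mod 13 = 5
  7^4 mod 13 = (5 * 7) mod 13 = 9
  7^5 mod 13 = (9 * 7) mod 13 = 11
Step 2: Result = 11.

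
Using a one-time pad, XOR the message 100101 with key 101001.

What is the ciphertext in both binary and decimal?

Step 1: Write out the XOR operation bit by bit:
  Message: 100101
  Key:     101001
  XOR:     001100
Step 2: Convert to decimal: 001100 = 12.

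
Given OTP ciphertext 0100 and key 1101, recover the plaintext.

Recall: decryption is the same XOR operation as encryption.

Step 1: XOR ciphertext with key:
  Ciphertext: 0100
  Key:        1101
  XOR:        1001
Step 2: Plaintext = 1001 = 9 in decimal.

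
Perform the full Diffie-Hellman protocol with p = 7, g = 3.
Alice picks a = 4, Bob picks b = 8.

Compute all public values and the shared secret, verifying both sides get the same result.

Step 1: A = g^a mod p = 3^4 mod 7 = 4.
Step 2: B = g^b mod p = 3^8 mod 7 = 2.
Step 3: Alice computes s = B^a mod p = 2^4 mod 7 = 2.
Step 4: Bob computes s = A^b mod p = 4^8 mod 7 = 2.
Both sides agree: shared secret = 2.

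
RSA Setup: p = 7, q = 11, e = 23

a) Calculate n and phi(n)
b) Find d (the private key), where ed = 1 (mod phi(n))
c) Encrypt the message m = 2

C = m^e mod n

Step 1: n = 7 * 11 = 77.
Step 2: phi(n) = (7-1)(11-1) = 6 * 10 = 60.
Step 3: Find d = 23^(-1) mod 60 = 47.
  Verify: 23 * 47 = 1081 = 1 (mod 60).
Step 4: C = 2^23 mod 77 = 74.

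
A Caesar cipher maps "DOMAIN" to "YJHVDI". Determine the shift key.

Step 1: Compare first letters: D (position 3) -> Y (position 24).
Step 2: Shift = (24 - 3) mod 26 = 21.
The shift value is 21.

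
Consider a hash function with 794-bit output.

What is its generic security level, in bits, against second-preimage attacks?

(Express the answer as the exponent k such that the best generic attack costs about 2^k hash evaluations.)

Step 1: The hash has a 794-bit output.
Step 2: Second-preimage resistance means: given a specific input x, it should be infeasible to find a different y with h(y) = h(x).
With a 794-bit output, a generic search for a second preimage costs about 2^794 evaluations (each trial matches the fixed target with probability 2^-794).
Step 3: Security level = 794 bits.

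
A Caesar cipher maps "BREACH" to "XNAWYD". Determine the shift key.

Step 1: Compare first letters: B (position 1) -> X (position 23).
Step 2: Shift = (23 - 1) mod 26 = 22.
The shift value is 22.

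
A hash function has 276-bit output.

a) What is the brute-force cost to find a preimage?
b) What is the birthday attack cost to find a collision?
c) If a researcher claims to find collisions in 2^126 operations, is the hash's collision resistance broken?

Step 1: Preimage resistance requires brute-force of 2^276 operations.
Step 2: Collision resistance (birthday bound) = 2^(276/2) = 2^138.
Step 3: The claimed attack costs 2^126 operations.
Step 4: Since 2^126 < 2^138, the claimed attack beats the generic birthday bound, so collision resistance is broken.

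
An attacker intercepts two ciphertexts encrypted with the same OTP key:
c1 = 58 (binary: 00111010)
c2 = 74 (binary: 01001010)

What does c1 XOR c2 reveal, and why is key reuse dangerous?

Step 1: c1 XOR c2 = (m1 XOR k) XOR (m2 XOR k).
Step 2: By XOR associativity/commutativity: = m1 XOR m2 XOR k XOR k = m1 XOR m2.
Step 3: 00111010 XOR 01001010 = 01110000 = 112.
Step 4: The key cancels out! An attacker learns m1 XOR m2 = 112, revealing the relationship between plaintexts.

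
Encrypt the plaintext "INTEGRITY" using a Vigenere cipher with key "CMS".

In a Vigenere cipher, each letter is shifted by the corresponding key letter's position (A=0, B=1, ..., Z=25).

Step 1: Repeat key to match plaintext length:
  Plaintext: INTEGRITY
  Key:       CMSCMSCMS
Step 2: Encrypt each letter:
  I(8) + C(2) = (8+2) mod 26 = 10 = K
  N(13) + M(12) = (13+12) mod 26 = 25 = Z
  T(19) + S(18) = (19+18) mod 26 = 11 = L
  E(4) + C(2) = (4+2) mod 26 = 6 = G
  G(6) + M(12) = (6+12) mod 26 = 18 = S
  R(17) + S(18) = (17+18) mod 26 = 9 = J
  I(8) + C(2) = (8+2) mod 26 = 10 = K
  T(19) + M(12) = (19+12) mod 26 = 5 = F
  Y(24) + S(18) = (24+18) mod 26 = 16 = Q
Ciphertext: KZLGSJKFQ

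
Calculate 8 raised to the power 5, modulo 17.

Step 1: Compute 8^5 mod 17 step by step, reducing modulo 17 at each step.
  8^1 mod 17 = 8
  8^2 mod 17 = (8 * 8) mod 17 = 13
  8^3 mod 17 = (13 * 8) mod 17 = 2
  8^4 mod 17 = (2 * 8) mod 17 = 16
  8^5 mod 17 = (16 * 8) mod 17 = 9
Step 2: Result = 9.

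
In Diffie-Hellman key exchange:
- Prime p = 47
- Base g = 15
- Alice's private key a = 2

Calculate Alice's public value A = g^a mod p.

Step 1: A = g^a mod p = 15^2 mod 47.
  15^1 mod 47 = 15
  15^2 mod 47 = (15 * 15) mod 47 = 37
Result: A = 37.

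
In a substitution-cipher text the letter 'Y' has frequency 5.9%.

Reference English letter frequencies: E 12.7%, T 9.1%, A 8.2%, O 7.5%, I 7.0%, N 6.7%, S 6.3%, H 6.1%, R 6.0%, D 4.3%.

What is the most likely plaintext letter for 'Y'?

Step 1: The observed frequency is 5.9%.
Step 2: Compare with English frequencies:
  E: 12.7% (difference: 6.8%)
  T: 9.1% (difference: 3.2%)
  A: 8.2% (difference: 2.3%)
  O: 7.5% (difference: 1.6%)
  I: 7.0% (difference: 1.1%)
  N: 6.7% (difference: 0.8%)
  S: 6.3% (difference: 0.4%)
  H: 6.1% (difference: 0.2%)
  R: 6.0% (difference: 0.1%) <-- closest
  D: 4.3% (difference: 1.6%)
Step 3: 'Y' most likely represents 'R' (frequency 6.0%).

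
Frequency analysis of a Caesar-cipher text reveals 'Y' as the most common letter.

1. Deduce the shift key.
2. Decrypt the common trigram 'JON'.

Step 1: In English, 'E' is the most frequent letter (12.7%).
Step 2: The most frequent ciphertext letter is 'Y' (position 24).
Step 3: Shift = (24 - 4) mod 26 = 20.
Step 4: Decrypt 'JON' by shifting back 20:
  J -> P
  O -> U
  N -> T
Step 5: 'JON' decrypts to 'PUT'.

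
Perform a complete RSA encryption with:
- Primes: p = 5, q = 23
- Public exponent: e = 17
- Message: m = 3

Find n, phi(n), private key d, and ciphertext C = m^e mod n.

Step 1: n = 5 * 23 = 115.
Step 2: phi(n) = (5-1)(23-1) = 4 * 22 = 88.
Step 3: Find d = 17^(-1) mod 88 = 57.
  Verify: 17 * 57 = 969 = 1 (mod 88).
Step 4: C = 3^17 mod 115 = 108.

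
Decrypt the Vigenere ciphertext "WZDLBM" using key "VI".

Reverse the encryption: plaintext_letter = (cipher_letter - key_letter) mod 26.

Step 1: Extend key: VIVIVI
Step 2: Decrypt each letter (c - k) mod 26:
  W(22) - V(21) = (22-21) mod 26 = 1 = B
  Z(25) - I(8) = (25-8) mod 26 = 17 = R
  D(3) - V(21) = (3-21) mod 26 = 8 = I
  L(11) - I(8) = (11-8) mod 26 = 3 = D
  B(1) - V(21) = (1-21) mod 26 = 6 = G
  M(12) - I(8) = (12-8) mod 26 = 4 = E
Plaintext: BRIDGE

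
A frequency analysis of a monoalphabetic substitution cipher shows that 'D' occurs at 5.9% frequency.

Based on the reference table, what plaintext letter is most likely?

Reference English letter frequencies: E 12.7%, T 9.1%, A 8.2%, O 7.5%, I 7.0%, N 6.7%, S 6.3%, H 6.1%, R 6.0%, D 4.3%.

Step 1: The observed frequency is 5.9%.
Step 2: Compare with English frequencies:
  E: 12.7% (difference: 6.8%)
  T: 9.1% (difference: 3.2%)
  A: 8.2% (difference: 2.3%)
  O: 7.5% (difference: 1.6%)
  I: 7.0% (difference: 1.1%)
  N: 6.7% (difference: 0.8%)
  S: 6.3% (difference: 0.4%)
  H: 6.1% (difference: 0.2%)
  R: 6.0% (difference: 0.1%) <-- closest
  D: 4.3% (difference: 1.6%)
Step 3: 'D' most likely represents 'R' (frequency 6.0%).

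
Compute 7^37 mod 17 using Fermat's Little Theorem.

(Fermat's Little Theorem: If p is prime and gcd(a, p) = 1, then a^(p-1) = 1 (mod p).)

Step 1: Since 17 is prime, by Fermat's Little Theorem: 7^16 = 1 (mod 17).
Step 2: Reduce exponent: 37 mod 16 = 5.
Step 3: So 7^37 = 7^5 (mod 17).
Step 4: 7^5 mod 17 = 11.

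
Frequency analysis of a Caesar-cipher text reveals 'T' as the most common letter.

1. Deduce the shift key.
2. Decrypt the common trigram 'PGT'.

Step 1: In English, 'E' is the most frequent letter (12.7%).
Step 2: The most frequent ciphertext letter is 'T' (position 19).
Step 3: Shift = (19 - 4) mod 26 = 15.
Step 4: Decrypt 'PGT' by shifting back 15:
  P -> A
  G -> R
  T -> E
Step 5: 'PGT' decrypts to 'ARE'.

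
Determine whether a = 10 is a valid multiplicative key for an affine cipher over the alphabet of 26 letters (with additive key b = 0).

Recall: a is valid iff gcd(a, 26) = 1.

Step 1: Compute gcd(10, 26).
Step 2: gcd(10, 26) = 2.
Since gcd = 2 != 1, 10 shares a common factor with 26, so it cannot be used.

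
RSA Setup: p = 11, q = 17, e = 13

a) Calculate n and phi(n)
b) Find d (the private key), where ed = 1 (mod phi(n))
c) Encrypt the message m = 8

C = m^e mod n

Step 1: n = 11 * 17 = 187.
Step 2: phi(n) = (11-1)(17-1) = 10 * 16 = 160.
Step 3: Find d = 13^(-1) mod 160 = 37.
  Verify: 13 * 37 = 481 = 1 (mod 160).
Step 4: C = 8^13 mod 187 = 94.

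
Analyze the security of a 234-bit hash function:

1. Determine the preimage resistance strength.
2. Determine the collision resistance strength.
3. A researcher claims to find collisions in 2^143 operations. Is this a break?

Step 1: Preimage resistance requires brute-force of 2^234 operations.
Step 2: Collision resistance (birthday bound) = 2^(234/2) = 2^117.
Step 3: The claimed attack costs 2^143 operations.
Step 4: Since 2^143 >= 2^117, the claimed attack is no faster than the generic birthday attack, so this does not break collision resistance.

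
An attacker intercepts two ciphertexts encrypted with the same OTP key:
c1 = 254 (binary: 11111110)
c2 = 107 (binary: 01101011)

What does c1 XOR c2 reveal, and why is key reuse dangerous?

Step 1: c1 XOR c2 = (m1 XOR k) XOR (m2 XOR k).
Step 2: By XOR associativity/commutativity: = m1 XOR m2 XOR k XOR k = m1 XOR m2.
Step 3: 11111110 XOR 01101011 = 10010101 = 149.
Step 4: The key cancels out! An attacker learns m1 XOR m2 = 149, revealing the relationship between plaintexts.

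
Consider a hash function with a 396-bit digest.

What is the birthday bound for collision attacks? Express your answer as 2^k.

Step 1: The birthday paradox gives collision probability ~50% after sqrt(2^n) = 2^(n/2) hashes.
Step 2: For 396-bit output: 2^(396/2) = 2^198.
Step 3: Approximately 2^198 hash computations needed.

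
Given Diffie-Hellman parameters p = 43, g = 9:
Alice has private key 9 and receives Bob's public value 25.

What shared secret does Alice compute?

Step 1: s = B^a mod p = 25^9 mod 43.
  25^1 mod 43 = 25
  25^2 mod 43 = (25 * 25) mod 43 = 23
  25^3 mod 43 = (23 * 25) mod 43 = 16
  25^4 mod 43 = (16 * 25) mod 43 = 13
  25^5 mod 43 = (13 * 25) mod 43 = 24
  25^6 mod 43 = (24 * 25) mod 43 = 41
  25^7 mod 43 = (41 * 25) mod 43 = 36
  25^8 mod 43 = (36 * 25) mod 43 = 40
  25^9 mod 43 = (40 * 25) mod 43 = 11
Result: shared secret = 11.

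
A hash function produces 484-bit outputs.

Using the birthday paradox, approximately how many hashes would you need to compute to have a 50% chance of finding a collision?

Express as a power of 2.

Step 1: The birthday paradox gives collision probability ~50% after sqrt(2^n) = 2^(n/2) hashes.
Step 2: For 484-bit output: 2^(484/2) = 2^242.
Step 3: Approximately 2^242 hash computations needed.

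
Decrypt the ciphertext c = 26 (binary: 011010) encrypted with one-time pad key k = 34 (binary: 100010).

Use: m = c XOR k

Step 1: XOR ciphertext with key:
  Ciphertext: 011010
  Key:        100010
  XOR:        111000
Step 2: Plaintext = 111000 = 56 in decimal.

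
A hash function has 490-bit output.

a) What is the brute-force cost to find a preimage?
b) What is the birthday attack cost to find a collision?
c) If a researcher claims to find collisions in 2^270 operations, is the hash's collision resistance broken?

Step 1: Preimage resistance requires brute-force of 2^490 operations.
Step 2: Collision resistance (birthday bound) = 2^(490/2) = 2^245.
Step 3: The claimed attack costs 2^270 operations.
Step 4: Since 2^270 >= 2^245, the claimed attack is no faster than the generic birthday attack, so this does not break collision resistance.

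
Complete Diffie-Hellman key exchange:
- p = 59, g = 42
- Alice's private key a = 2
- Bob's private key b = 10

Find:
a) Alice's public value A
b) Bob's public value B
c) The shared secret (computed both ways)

Step 1: A = g^a mod p = 42^2 mod 59 = 53.
Step 2: B = g^b mod p = 42^10 mod 59 = 12.
Step 3: Alice computes s = B^a mod p = 12^2 mod 59 = 26.
Step 4: Bob computes s = A^b mod p = 53^10 mod 59 = 26.
Both sides agree: shared secret = 26.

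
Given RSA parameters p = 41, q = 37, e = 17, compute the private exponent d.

Step 1: n = 41 * 37 = 1517.
Step 2: phi(n) = 40 * 36 = 1440.
Step 3: Find d such that 17 * d = 1 (mod 1440).
Step 4: d = 17^(-1) mod 1440 = 593.
Verification: 17 * 593 = 10081 = 7 * 1440 + 1.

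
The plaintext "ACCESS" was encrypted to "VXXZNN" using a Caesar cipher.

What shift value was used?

Step 1: Compare first letters: A (position 0) -> V (position 21).
Step 2: Shift = (21 - 0) mod 26 = 21.
The shift value is 21.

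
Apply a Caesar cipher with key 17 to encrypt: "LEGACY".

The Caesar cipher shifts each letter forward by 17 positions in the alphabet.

Step 1: For each letter, shift forward by 17 positions (mod 26).
  L (position 11) -> position (11+17) mod 26 = 2 -> C
  E (position 4) -> position (4+17) mod 26 = 21 -> V
  G (position 6) -> position (6+17) mod 26 = 23 -> X
  A (position 0) -> position (0+17) mod 26 = 17 -> R
  C (position 2) -> position (2+17) mod 26 = 19 -> T
  Y (position 24) -> position (24+17) mod 26 = 15 -> P
Result: CVXRTP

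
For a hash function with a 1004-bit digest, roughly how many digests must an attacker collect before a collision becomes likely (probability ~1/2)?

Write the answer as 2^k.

Step 1: The birthday paradox gives collision probability ~50% after sqrt(2^n) = 2^(n/2) hashes.
Step 2: For 1004-bit output: 2^(1004/2) = 2^502.
Step 3: Approximately 2^502 hash computations needed.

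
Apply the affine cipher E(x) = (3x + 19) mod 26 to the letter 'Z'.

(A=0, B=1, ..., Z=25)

Step 1: Convert 'Z' to number: x = 25.
Step 2: E(25) = (3 * 25 + 19) mod 26 = 94 mod 26 = 16.
Step 3: Convert 16 back to letter: Q.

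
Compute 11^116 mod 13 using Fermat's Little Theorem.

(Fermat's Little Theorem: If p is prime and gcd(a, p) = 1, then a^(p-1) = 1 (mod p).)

Step 1: Since 13 is prime, by Fermat's Little Theorem: 11^12 = 1 (mod 13).
Step 2: Reduce exponent: 116 mod 12 = 8.
Step 3: So 11^116 = 11^8 (mod 13).
Step 4: 11^8 mod 13 = 9.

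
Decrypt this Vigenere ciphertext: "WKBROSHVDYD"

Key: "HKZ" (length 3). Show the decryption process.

Step 1: Key 'HKZ' has length 3. Extended key: HKZHKZHKZHK
Step 2: Decrypt each position:
  W(22) - H(7) = 15 = P
  K(10) - K(10) = 0 = A
  B(1) - Z(25) = 2 = C
  R(17) - H(7) = 10 = K
  O(14) - K(10) = 4 = E
  S(18) - Z(25) = 19 = T
  H(7) - H(7) = 0 = A
  V(21) - K(10) = 11 = L
  D(3) - Z(25) = 4 = E
  Y(24) - H(7) = 17 = R
  D(3) - K(10) = 19 = T
Plaintext: PACKETALERT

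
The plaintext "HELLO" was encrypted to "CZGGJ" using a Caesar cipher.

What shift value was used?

Step 1: Compare first letters: H (position 7) -> C (position 2).
Step 2: Shift = (2 - 7) mod 26 = 21.
The shift value is 21.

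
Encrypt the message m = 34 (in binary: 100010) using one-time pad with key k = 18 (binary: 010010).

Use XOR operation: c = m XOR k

Step 1: Write out the XOR operation bit by bit:
  Message: 100010
  Key:     010010
  XOR:     110000
Step 2: Convert to decimal: 110000 = 48.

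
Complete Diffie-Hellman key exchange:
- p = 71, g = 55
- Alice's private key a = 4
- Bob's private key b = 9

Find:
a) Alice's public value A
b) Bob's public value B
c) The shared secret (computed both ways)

Step 1: A = g^a mod p = 55^4 mod 71 = 3.
Step 2: B = g^b mod p = 55^9 mod 71 = 69.
Step 3: Alice computes s = B^a mod p = 69^4 mod 71 = 16.
Step 4: Bob computes s = A^b mod p = 3^9 mod 71 = 16.
Both sides agree: shared secret = 16.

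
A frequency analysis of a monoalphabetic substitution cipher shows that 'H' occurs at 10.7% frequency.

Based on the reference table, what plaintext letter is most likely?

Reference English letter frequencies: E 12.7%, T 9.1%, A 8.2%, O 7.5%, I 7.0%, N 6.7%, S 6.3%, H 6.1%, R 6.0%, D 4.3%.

Step 1: The observed frequency is 10.7%.
Step 2: Compare with English frequencies:
  E: 12.7% (difference: 2.0%)
  T: 9.1% (difference: 1.6%) <-- closest
  A: 8.2% (difference: 2.5%)
  O: 7.5% (difference: 3.2%)
  I: 7.0% (difference: 3.7%)
  N: 6.7% (difference: 4.0%)
  S: 6.3% (difference: 4.4%)
  H: 6.1% (difference: 4.6%)
  R: 6.0% (difference: 4.7%)
  D: 4.3% (difference: 6.4%)
Step 3: 'H' most likely represents 'T' (frequency 9.1%).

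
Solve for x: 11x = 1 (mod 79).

Step 1: We need x such that 11 * x = 1 (mod 79).
Step 2: Using the extended Euclidean algorithm or trial:
  11 * 36 = 396 = 5 * 79 + 1.
Step 3: Since 396 mod 79 = 1, the inverse is x = 36.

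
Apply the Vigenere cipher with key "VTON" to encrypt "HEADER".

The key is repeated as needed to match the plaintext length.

Step 1: Repeat key to match plaintext length:
  Plaintext: HEADER
  Key:       VTONVT
Step 2: Encrypt each letter:
  H(7) + V(21) = (7+21) mod 26 = 2 = C
  E(4) + T(19) = (4+19) mod 26 = 23 = X
  A(0) + O(14) = (0+14) mod 26 = 14 = O
  D(3) + N(13) = (3+13) mod 26 = 16 = Q
  E(4) + V(21) = (4+21) mod 26 = 25 = Z
  R(17) + T(19) = (17+19) mod 26 = 10 = K
Ciphertext: CXOQZK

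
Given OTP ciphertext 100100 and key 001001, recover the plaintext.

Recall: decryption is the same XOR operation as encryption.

Step 1: XOR ciphertext with key:
  Ciphertext: 100100
  Key:        001001
  XOR:        101101
Step 2: Plaintext = 101101 = 45 in decimal.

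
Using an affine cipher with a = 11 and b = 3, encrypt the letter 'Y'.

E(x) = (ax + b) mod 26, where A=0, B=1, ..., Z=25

Step 1: Convert 'Y' to number: x = 24.
Step 2: E(24) = (11 * 24 + 3) mod 26 = 267 mod 26 = 7.
Step 3: Convert 7 back to letter: H.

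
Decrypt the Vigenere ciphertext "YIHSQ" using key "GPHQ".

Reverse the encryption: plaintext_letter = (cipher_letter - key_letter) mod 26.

Step 1: Extend key: GPHQG
Step 2: Decrypt each letter (c - k) mod 26:
  Y(24) - G(6) = (24-6) mod 26 = 18 = S
  I(8) - P(15) = (8-15) mod 26 = 19 = T
  H(7) - H(7) = (7-7) mod 26 = 0 = A
  S(18) - Q(16) = (18-16) mod 26 = 2 = C
  Q(16) - G(6) = (16-6) mod 26 = 10 = K
Plaintext: STACK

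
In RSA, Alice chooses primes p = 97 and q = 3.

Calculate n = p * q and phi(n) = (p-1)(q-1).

Step 1: n = p * q = 97 * 3 = 291.
Step 2: phi(n) = (p-1)(q-1) = 96 * 2 = 192.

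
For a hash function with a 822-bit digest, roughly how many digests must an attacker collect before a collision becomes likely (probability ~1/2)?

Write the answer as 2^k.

Step 1: The birthday paradox gives collision probability ~50% after sqrt(2^n) = 2^(n/2) hashes.
Step 2: For 822-bit output: 2^(822/2) = 2^411.
Step 3: Approximately 2^411 hash computations needed.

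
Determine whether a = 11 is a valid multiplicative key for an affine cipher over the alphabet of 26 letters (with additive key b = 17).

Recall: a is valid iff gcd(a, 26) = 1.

Step 1: Compute gcd(11, 26).
Step 2: gcd(11, 26) = 1.
Since gcd = 1, 11 is coprime with 26, so it is a valid key.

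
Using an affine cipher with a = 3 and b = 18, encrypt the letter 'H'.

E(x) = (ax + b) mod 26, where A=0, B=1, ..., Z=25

Step 1: Convert 'H' to number: x = 7.
Step 2: E(7) = (3 * 7 + 18) mod 26 = 39 mod 26 = 13.
Step 3: Convert 13 back to letter: N.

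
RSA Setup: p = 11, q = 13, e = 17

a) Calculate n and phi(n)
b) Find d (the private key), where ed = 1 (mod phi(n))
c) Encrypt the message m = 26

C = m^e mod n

Step 1: n = 11 * 13 = 143.
Step 2: phi(n) = (11-1)(13-1) = 10 * 12 = 120.
Step 3: Find d = 17^(-1) mod 120 = 113.
  Verify: 17 * 113 = 1921 = 1 (mod 120).
Step 4: C = 26^17 mod 143 = 104.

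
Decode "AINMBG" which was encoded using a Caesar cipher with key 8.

Step 1: Reverse the shift by subtracting 8 from each letter position.
  A (position 0) -> position (0-8) mod 26 = 18 -> S
  I (position 8) -> position (8-8) mod 26 = 0 -> A
  N (position 13) -> position (13-8) mod 26 = 5 -> F
  M (position 12) -> position (12-8) mod 26 = 4 -> E
  B (position 1) -> position (1-8) mod 26 = 19 -> T
  G (position 6) -> position (6-8) mod 26 = 24 -> Y
Decrypted message: SAFETY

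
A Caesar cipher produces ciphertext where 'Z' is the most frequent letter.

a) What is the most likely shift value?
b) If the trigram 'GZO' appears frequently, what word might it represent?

Step 1: In English, 'E' is the most frequent letter (12.7%).
Step 2: The most frequent ciphertext letter is 'Z' (position 25).
Step 3: Shift = (25 - 4) mod 26 = 21.
Step 4: Decrypt 'GZO' by shifting back 21:
  G -> L
  Z -> E
  O -> T
Step 5: 'GZO' decrypts to 'LET'.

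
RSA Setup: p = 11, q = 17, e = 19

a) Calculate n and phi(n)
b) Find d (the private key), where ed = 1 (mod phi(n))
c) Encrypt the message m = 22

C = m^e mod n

Step 1: n = 11 * 17 = 187.
Step 2: phi(n) = (11-1)(17-1) = 10 * 16 = 160.
Step 3: Find d = 19^(-1) mod 160 = 59.
  Verify: 19 * 59 = 1121 = 1 (mod 160).
Step 4: C = 22^19 mod 187 = 176.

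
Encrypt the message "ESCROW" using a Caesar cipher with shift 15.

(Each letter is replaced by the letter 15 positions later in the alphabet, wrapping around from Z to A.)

Step 1: For each letter, shift forward by 15 positions (mod 26).
  E (position 4) -> position (4+15) mod 26 = 19 -> T
  S (position 18) -> position (18+15) mod 26 = 7 -> H
  C (position 2) -> position (2+15) mod 26 = 17 -> R
  R (position 17) -> position (17+15) mod 26 = 6 -> G
  O (position 14) -> position (14+15) mod 26 = 3 -> D
  W (position 22) -> position (22+15) mod 26 = 11 -> L
Result: THRGDL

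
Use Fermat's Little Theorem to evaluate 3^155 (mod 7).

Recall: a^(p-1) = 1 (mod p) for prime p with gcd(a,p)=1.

Step 1: Since 7 is prime, by Fermat's Little Theorem: 3^6 = 1 (mod 7).
Step 2: Reduce exponent: 155 mod 6 = 5.
Step 3: So 3^155 = 3^5 (mod 7).
Step 4: 3^5 mod 7 = 5.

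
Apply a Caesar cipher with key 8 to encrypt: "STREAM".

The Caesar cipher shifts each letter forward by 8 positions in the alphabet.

Step 1: For each letter, shift forward by 8 positions (mod 26).
  S (position 18) -> position (18+8) mod 26 = 0 -> A
  T (position 19) -> position (19+8) mod 26 = 1 -> B
  R (position 17) -> position (17+8) mod 26 = 25 -> Z
  E (position 4) -> position (4+8) mod 26 = 12 -> M
  A (position 0) -> position (0+8) mod 26 = 8 -> I
  M (position 12) -> position (12+8) mod 26 = 20 -> U
Result: ABZMIU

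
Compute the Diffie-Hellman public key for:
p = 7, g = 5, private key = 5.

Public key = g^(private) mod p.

Step 1: A = g^a mod p = 5^5 mod 7.
  5^1 mod 7 = 5
  5^2 mod 7 = (5 * 5) mod 7 = 4
  5^3 mod 7 = (4 * 5) mod 7 = 6
  5^4 mod 7 = (6 * 5) mod 7 = 2
  5^5 mod 7 = (2 * 5) mod 7 = 3
Result: A = 3.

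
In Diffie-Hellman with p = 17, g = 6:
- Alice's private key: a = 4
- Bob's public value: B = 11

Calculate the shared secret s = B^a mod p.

Step 1: s = B^a mod p = 11^4 mod 17.
  11^1 mod 17 = 11
  11^2 mod 17 = (11 * 11) mod 17 = 2
  11^3 mod 17 = (2 * 11) mod 17 = 5
  11^4 mod 17 = (5 * 11) mod 17 = 4
Result: shared secret = 4.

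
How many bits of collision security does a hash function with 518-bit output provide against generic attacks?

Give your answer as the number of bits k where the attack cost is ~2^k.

Step 1: The hash has a 518-bit output.
Step 2: Collision resistance means it should be infeasible to find any x != y with h(x) = h(y).
By the birthday bound, a generic collision search succeeds after about sqrt(2^518) = 2^(518/2) = 2^259 evaluations.
Step 3: Security level = 259 bits.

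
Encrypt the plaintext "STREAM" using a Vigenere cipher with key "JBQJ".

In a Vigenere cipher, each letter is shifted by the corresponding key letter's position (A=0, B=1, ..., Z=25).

Step 1: Repeat key to match plaintext length:
  Plaintext: STREAM
  Key:       JBQJJB
Step 2: Encrypt each letter:
  S(18) + J(9) = (18+9) mod 26 = 1 = B
  T(19) + B(1) = (19+1) mod 26 = 20 = U
  R(17) + Q(16) = (17+16) mod 26 = 7 = H
  E(4) + J(9) = (4+9) mod 26 = 13 = N
  A(0) + J(9) = (0+9) mod 26 = 9 = J
  M(12) + B(1) = (12+1) mod 26 = 13 = N
Ciphertext: BUHNJN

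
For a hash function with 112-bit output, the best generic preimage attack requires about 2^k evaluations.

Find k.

Step 1: The hash has a 112-bit output.
Step 2: Preimage resistance means: given a digest h(x), it should be infeasible to find any input that hashes to it.
With a 112-bit output there are 2^112 possible digests, so a generic brute-force preimage search costs about 2^112 evaluations.
Step 3: Security level = 112 bits.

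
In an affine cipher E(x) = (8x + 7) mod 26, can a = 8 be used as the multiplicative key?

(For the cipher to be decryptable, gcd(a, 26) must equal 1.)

Step 1: Compute gcd(8, 26).
Step 2: gcd(8, 26) = 2.
Since gcd = 2 != 1, 8 shares a common factor with 26, so it cannot be used.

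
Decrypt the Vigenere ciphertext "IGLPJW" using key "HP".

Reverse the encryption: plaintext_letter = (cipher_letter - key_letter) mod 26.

Step 1: Extend key: HPHPHP
Step 2: Decrypt each letter (c - k) mod 26:
  I(8) - H(7) = (8-7) mod 26 = 1 = B
  G(6) - P(15) = (6-15) mod 26 = 17 = R
  L(11) - H(7) = (11-7) mod 26 = 4 = E
  P(15) - P(15) = (15-15) mod 26 = 0 = A
  J(9) - H(7) = (9-7) mod 26 = 2 = C
  W(22) - P(15) = (22-15) mod 26 = 7 = H
Plaintext: BREACH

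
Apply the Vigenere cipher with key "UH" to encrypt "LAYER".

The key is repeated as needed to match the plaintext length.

Step 1: Repeat key to match plaintext length:
  Plaintext: LAYER
  Key:       UHUHU
Step 2: Encrypt each letter:
  L(11) + U(20) = (11+20) mod 26 = 5 = F
  A(0) + H(7) = (0+7) mod 26 = 7 = H
  Y(24) + U(20) = (24+20) mod 26 = 18 = S
  E(4) + H(7) = (4+7) mod 26 = 11 = L
  R(17) + U(20) = (17+20) mod 26 = 11 = L
Ciphertext: FHSLL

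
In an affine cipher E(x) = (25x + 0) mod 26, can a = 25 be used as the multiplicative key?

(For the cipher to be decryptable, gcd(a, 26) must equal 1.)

Step 1: Compute gcd(25, 26).
Step 2: gcd(25, 26) = 1.
Since gcd = 1, 25 is coprime with 26, so it is a valid key.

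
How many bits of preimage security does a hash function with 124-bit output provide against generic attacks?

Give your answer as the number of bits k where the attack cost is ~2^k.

Step 1: The hash has a 124-bit output.
Step 2: Preimage resistance means: given a digest h(x), it should be infeasible to find any input that hashes to it.
With a 124-bit output there are 2^124 possible digests, so a generic brute-force preimage search costs about 2^124 evaluations.
Step 3: Security level = 124 bits.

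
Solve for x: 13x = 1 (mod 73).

Step 1: We need x such that 13 * x = 1 (mod 73).
Step 2: Using the extended Euclidean algorithm or trial:
  13 * 45 = 585 = 8 * 73 + 1.
Step 3: Since 585 mod 73 = 1, the inverse is x = 45.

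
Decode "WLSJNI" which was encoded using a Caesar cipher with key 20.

Step 1: Reverse the shift by subtracting 20 from each letter position.
  W (position 22) -> position (22-20) mod 26 = 2 -> C
  L (position 11) -> position (11-20) mod 26 = 17 -> R
  S (position 18) -> position (18-20) mod 26 = 24 -> Y
  J (position 9) -> position (9-20) mod 26 = 15 -> P
  N (position 13) -> position (13-20) mod 26 = 19 -> T
  I (position 8) -> position (8-20) mod 26 = 14 -> O
Decrypted message: CRYPTO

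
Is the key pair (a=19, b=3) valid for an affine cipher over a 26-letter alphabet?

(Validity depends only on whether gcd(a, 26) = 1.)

Step 1: Compute gcd(19, 26).
Step 2: gcd(19, 26) = 1.
Since gcd = 1, 19 is coprime with 26, so it is a valid key.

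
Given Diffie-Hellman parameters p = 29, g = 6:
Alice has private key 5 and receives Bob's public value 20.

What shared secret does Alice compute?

Step 1: s = B^a mod p = 20^5 mod 29.
  20^1 mod 29 = 20
  20^2 mod 29 = (20 * 20) mod 29 = 23
  20^3 mod 29 = (23 * 20) mod 29 = 25
  20^4 mod 29 = (25 * 20) mod 29 = 7
  20^5 mod 29 = (7 * 20) mod 29 = 24
Result: shared secret = 24.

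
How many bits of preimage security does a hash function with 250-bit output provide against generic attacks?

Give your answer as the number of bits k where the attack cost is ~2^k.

Step 1: The hash has a 250-bit output.
Step 2: Preimage resistance means: given a digest h(x), it should be infeasible to find any input that hashes to it.
With a 250-bit output there are 2^250 possible digests, so a generic brute-force preimage search costs about 2^250 evaluations.
Step 3: Security level = 250 bits.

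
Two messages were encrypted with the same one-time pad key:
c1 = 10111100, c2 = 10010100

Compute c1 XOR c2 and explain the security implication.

Step 1: c1 XOR c2 = (m1 XOR k) XOR (m2 XOR k).
Step 2: By XOR associativity/commutativity: = m1 XOR m2 XOR k XOR k = m1 XOR m2.
Step 3: 10111100 XOR 10010100 = 00101000 = 40.
Step 4: The key cancels out! An attacker learns m1 XOR m2 = 40, revealing the relationship between plaintexts.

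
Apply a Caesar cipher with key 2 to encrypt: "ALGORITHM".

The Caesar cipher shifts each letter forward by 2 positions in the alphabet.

Step 1: For each letter, shift forward by 2 positions (mod 26).
  A (position 0) -> position (0+2) mod 26 = 2 -> C
  L (position 11) -> position (11+2) mod 26 = 13 -> N
  G (position 6) -> position (6+2) mod 26 = 8 -> I
  O (position 14) -> position (14+2) mod 26 = 16 -> Q
  R (position 17) -> position (17+2) mod 26 = 19 -> T
  I (position 8) -> position (8+2) mod 26 = 10 -> K
  T (position 19) -> position (19+2) mod 26 = 21 -> V
  H (position 7) -> position (7+2) mod 26 = 9 -> J
  M (position 12) -> position (12+2) mod 26 = 14 -> O
Result: CNIQTKVJO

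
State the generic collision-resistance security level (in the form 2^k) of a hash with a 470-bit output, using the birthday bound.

Step 1: The birthday paradox gives collision probability ~50% after sqrt(2^n) = 2^(n/2) hashes.
Step 2: For 470-bit output: 2^(470/2) = 2^235.
Step 3: Approximately 2^235 hash computations needed.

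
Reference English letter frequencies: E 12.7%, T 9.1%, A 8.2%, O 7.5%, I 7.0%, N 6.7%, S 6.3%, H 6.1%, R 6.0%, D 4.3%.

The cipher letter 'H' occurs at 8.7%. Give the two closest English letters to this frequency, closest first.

Step 1: Observed frequency of 'H' is 8.7%.
Step 2: Compute distances to each reference frequency and sort:
  T (9.1%): difference = 0.4% <-- BEST
  A (8.2%): difference = 0.5% <-- RUNNER-UP
  O (7.5%): difference = 1.2%
  I (7.0%): difference = 1.7%
  N (6.7%): difference = 2.0%
Step 3: Most likely is 'T' (9.1%, diff 0.4%); second most likely is 'A' (8.2%, diff 0.5%).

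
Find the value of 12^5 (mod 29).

Step 1: Compute 12^5 mod 29 step by step, reducing modulo 29 at each step.
  12^1 mod 29 = 12
  12^2 mod 29 = (12 * 12) mod 29 = 28
  12^3 mod 29 = (28 * 12) mod 29 = 17
  12^4 mod 29 = (17 * 12) mod 29 = 1
  12^5 mod 29 = (1 * 12) mod 29 = 12
Step 2: Result = 12.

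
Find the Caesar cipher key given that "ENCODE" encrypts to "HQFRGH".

Step 1: Compare first letters: E (position 4) -> H (position 7).
Step 2: Shift = (7 - 4) mod 26 = 3.
The shift value is 3.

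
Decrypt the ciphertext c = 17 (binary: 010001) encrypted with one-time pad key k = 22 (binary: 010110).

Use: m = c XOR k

Step 1: XOR ciphertext with key:
  Ciphertext: 010001
  Key:        010110
  XOR:        000111
Step 2: Plaintext = 000111 = 7 in decimal.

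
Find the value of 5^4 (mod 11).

Step 1: Compute 5^4 mod 11 step by step, reducing modulo 11 at each step.
  5^1 mod 11 = 5
  5^2 mod 11 = (5 * 5) mod 11 = 3
  5^3 mod 11 = (3 * 5) mod 11 = 4
  5^4 mod 11 = (4 * 5) mod 11 = 9
Step 2: Result = 9.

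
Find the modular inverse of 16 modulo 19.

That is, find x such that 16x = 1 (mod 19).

Step 1: We need x such that 16 * x = 1 (mod 19).
Step 2: Using the extended Euclidean algorithm or trial:
  16 * 6 = 96 = 5 * 19 + 1.
Step 3: Since 96 mod 19 = 1, the inverse is x = 6.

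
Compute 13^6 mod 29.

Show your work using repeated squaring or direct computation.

Step 1: Compute 13^6 mod 29 step by step, reducing modulo 29 at each step.
  13^1 mod 29 = 13
  13^2 mod 29 = (13 * 13) mod 29 = 24
  13^3 mod 29 = (24 * 13) mod 29 = 22
  13^4 mod 29 = (22 * 13) mod 29 = 25
  13^5 mod 29 = (25 * 13) mod 29 = 6
  13^6 mod 29 = (6 * 13) mod 29 = 20
Step 2: Result = 20.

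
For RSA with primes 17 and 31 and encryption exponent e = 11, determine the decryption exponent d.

Step 1: n = 17 * 31 = 527.
Step 2: phi(n) = 16 * 30 = 480.
Step 3: Find d such that 11 * d = 1 (mod 480).
Step 4: d = 11^(-1) mod 480 = 131.
Verification: 11 * 131 = 1441 = 3 * 480 + 1.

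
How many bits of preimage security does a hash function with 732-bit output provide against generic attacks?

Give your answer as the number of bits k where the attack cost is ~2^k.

Step 1: The hash has a 732-bit output.
Step 2: Preimage resistance means: given a digest h(x), it should be infeasible to find any input that hashes to it.
With a 732-bit output there are 2^732 possible digests, so a generic brute-force preimage search costs about 2^732 evaluations.
Step 3: Security level = 732 bits.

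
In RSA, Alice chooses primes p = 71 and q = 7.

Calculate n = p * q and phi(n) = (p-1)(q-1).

Step 1: n = p * q = 71 * 7 = 497.
Step 2: phi(n) = (p-1)(q-1) = 70 * 6 = 420.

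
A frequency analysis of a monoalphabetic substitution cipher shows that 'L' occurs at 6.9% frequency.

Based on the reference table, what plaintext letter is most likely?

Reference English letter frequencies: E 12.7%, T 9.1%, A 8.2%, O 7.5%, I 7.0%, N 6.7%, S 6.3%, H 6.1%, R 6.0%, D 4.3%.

Step 1: The observed frequency is 6.9%.
Step 2: Compare with English frequencies:
  E: 12.7% (difference: 5.8%)
  T: 9.1% (difference: 2.2%)
  A: 8.2% (difference: 1.3%)
  O: 7.5% (difference: 0.6%)
  I: 7.0% (difference: 0.1%) <-- closest
  N: 6.7% (difference: 0.2%)
  S: 6.3% (difference: 0.6%)
  H: 6.1% (difference: 0.8%)
  R: 6.0% (difference: 0.9%)
  D: 4.3% (difference: 2.6%)
Step 3: 'L' most likely represents 'I' (frequency 7.0%).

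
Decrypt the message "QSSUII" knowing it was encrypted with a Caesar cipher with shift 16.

Step 1: Reverse the shift by subtracting 16 from each letter position.
  Q (position 16) -> position (16-16) mod 26 = 0 -> A
  S (position 18) -> position (18-16) mod 26 = 2 -> C
  S (position 18) -> position (18-16) mod 26 = 2 -> C
  U (position 20) -> position (20-16) mod 26 = 4 -> E
  I (position 8) -> position (8-16) mod 26 = 18 -> S
  I (position 8) -> position (8-16) mod 26 = 18 -> S
Decrypted message: ACCESS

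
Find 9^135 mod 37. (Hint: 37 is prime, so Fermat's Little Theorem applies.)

Step 1: Since 37 is prime, by Fermat's Little Theorem: 9^36 = 1 (mod 37).
Step 2: Reduce exponent: 135 mod 36 = 27.
Step 3: So 9^135 = 9^27 (mod 37).
Step 4: 9^27 mod 37 = 1.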